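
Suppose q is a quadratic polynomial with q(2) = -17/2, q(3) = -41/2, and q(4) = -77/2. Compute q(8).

-341/2

Using the Lagrange interpolation formula with nodes 2, 3, 4:
  L_0(u) = (u - 3)(u - 4) / 2
  L_1(u) = (u - 2)(u - 4) / -1
  L_2(u) = (u - 2)(u - 3) / 2
Then q(u) = -17/2·L_0(u) - 41/2·L_1(u) - 77/2·L_2(u).
Expanding and collecting terms gives q(u) = -3u² + 3u - 5/2.
Evaluating at u = 8: q(8) = -341/2.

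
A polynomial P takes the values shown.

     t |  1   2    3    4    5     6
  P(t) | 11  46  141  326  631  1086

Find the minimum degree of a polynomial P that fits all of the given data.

Forward differences of the values at t = 1, 2, 3, 4, 5, 6:
  P  : 11  46  141  326  631  1086
  Δ  : 35  95  185  305  455
  Δ^2: 60  90  120  150
  Δ^3: 30  30  30
  Δ^4: 0  0
  Δ^5: 0
The third differences are constant (30) and nonzero, while all higher differences vanish, so the minimal degree is 3.

3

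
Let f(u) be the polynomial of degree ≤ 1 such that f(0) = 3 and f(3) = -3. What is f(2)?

-1

Write f(u) = au + b. Substituting each data point gives a linear system:
  b = 3
  3a + b = -3
Solving the system yields a = -2, b = 3.
So f(u) = -2u + 3.
Then f(2) = -1.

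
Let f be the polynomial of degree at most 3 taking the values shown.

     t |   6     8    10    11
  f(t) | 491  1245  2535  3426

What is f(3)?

50

Write f(t) = at^3 + bt^2 + ct + d. Substituting each data point gives a linear system:
  216a + 36b + 6c + d = 491
  512a + 64b + 8c + d = 1245
  1000a + 100b + 10c + d = 2535
  1331a + 121b + 11c + d = 3426
Solving the system yields a = 3, b = -5, c = 3, d = 5.
So f(t) = 3t³ - 5t² + 3t + 5.
Then f(3) = 50.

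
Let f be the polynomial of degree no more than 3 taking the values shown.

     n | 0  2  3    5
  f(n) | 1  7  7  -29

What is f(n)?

Using the Lagrange interpolation formula with nodes 0, 2, 3, 5:
  L_0(n) = (n - 2)(n - 3)(n - 5) / -30
  L_1(n) = n(n - 3)(n - 5) / 6
  L_2(n) = n(n - 2)(n - 5) / -6
  L_3(n) = n(n - 2)(n - 3) / 30
Then f(n) = 1·L_0(n) + 7·L_1(n) + 7·L_2(n) - 29·L_3(n).
Expanding and collecting terms gives f(n) = -n³ + 4n² - n + 1.
Check: f(5) = -29. ✓

f(n) = -n^3 + 4n^2 - n + 1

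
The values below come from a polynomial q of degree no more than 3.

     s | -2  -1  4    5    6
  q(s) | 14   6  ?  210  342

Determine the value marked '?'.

116

The 4 known points determine the degree-3 polynomial uniquely.
Write q(s) = as^3 + bs^2 + cs + d. Substituting each data point gives a linear system:
  -8a + 4b - 2c + d = 14
  -a + b - c + d = 6
  125a + 25b + 5c + d = 210
  216a + 36b + 6c + d = 342
Solving the system yields a = 1, b = 4, c = -3, d = 0.
So q(s) = s^3 + 4s^2 - 3s.
Then q(4) = 116.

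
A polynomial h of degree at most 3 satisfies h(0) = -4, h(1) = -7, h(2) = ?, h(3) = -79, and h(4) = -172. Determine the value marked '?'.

The 4 known points determine the degree-3 polynomial uniquely.
Write h(t) = at^3 + bt^2 + ct + d. Substituting each data point gives a linear system:
  d = -4
  a + b + c + d = -7
  27a + 9b + 3c + d = -79
  64a + 16b + 4c + d = -172
Solving the system yields a = -2, b = -3, c = 2, d = -4.
So h(t) = -2t³ - 3t² + 2t - 4.
Then h(2) = -28.

-28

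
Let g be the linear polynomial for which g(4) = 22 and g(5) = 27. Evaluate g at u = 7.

Write g(u) = au + b. Substituting each data point gives a linear system:
  4a + b = 22
  5a + b = 27
Solving the system yields a = 5, b = 2.
So g(u) = 5u + 2.
Then g(7) = 37.

37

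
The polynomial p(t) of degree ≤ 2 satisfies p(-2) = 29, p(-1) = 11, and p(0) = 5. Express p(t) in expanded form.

p(t) = 6t^2 + 5

Write p(t) = at^2 + bt + c. Substituting each data point gives a linear system:
  4a - 2b + c = 29
  a - b + c = 11
  c = 5
Solving the system yields a = 6, b = 0, c = 5.
So p(t) = 6t² + 5.
Check: p(-2) = 29. ✓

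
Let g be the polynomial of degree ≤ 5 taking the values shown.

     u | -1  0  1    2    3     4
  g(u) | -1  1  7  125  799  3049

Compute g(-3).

Forward differences of the values at u = -1, 0, 1, 2, 3, 4:
  g  : -1  1  7  125  799  3049
  Δ  : 2  6  118  674  2250
  Δ^2: 4  112  556  1576
  Δ^3: 108  444  1020
  Δ^4: 336  576
  Δ^5: 240
The fifth differences are constant, confirming degree 5.
Interpolating (Newton forward form) and evaluating at u = -3 gives g(-3) = -185.

-185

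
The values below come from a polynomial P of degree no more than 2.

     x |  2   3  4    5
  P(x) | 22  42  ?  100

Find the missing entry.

The 3 known points determine the degree-2 polynomial uniquely.
Write P(x) = ax^2 + bx + c. Substituting each data point gives a linear system:
  4a + 2b + c = 22
  9a + 3b + c = 42
  25a + 5b + c = 100
Solving the system yields a = 3, b = 5, c = 0.
So P(x) = 3x² + 5x.
Then P(4) = 68.

68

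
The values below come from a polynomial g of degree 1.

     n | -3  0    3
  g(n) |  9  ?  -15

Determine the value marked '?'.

-3

The 2 known points determine the degree-1 polynomial uniquely.
Write g(n) = an + b. Substituting each data point gives a linear system:
  -3a + b = 9
  3a + b = -15
Solving the system yields a = -4, b = -3.
So g(n) = -4n - 3.
Then g(0) = -3.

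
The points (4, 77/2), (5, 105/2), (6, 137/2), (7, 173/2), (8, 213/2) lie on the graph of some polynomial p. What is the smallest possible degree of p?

2

Forward differences of the values at u = 4, 5, 6, 7, 8:
  p  : 77/2  105/2  137/2  173/2  213/2
  Δ  : 14  16  18  20
  Δ^2: 2  2  2
  Δ^3: 0  0
  Δ^4: 0
The second differences are constant (2) and nonzero, while all higher differences vanish, so the minimal degree is 2.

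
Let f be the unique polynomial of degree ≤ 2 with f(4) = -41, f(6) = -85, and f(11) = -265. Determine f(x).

Using the Lagrange interpolation formula with nodes 4, 6, 11:
  L_0(x) = (x - 6)(x - 11) / 14
  L_1(x) = (x - 4)(x - 11) / -10
  L_2(x) = (x - 4)(x - 6) / 35
Then f(x) = -41·L_0(x) - 85·L_1(x) - 265·L_2(x).
Expanding and collecting terms gives f(x) = -2x² - 2x - 1.
Check: f(6) = -85. ✓

f(x) = -2x^2 - 2x - 1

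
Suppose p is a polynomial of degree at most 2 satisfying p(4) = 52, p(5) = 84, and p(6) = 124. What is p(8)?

228

Write p(s) = as^2 + bs + c. Substituting each data point gives a linear system:
  16a + 4b + c = 52
  25a + 5b + c = 84
  36a + 6b + c = 124
Solving the system yields a = 4, b = -4, c = 4.
So p(s) = 4s^2 - 4s + 4.
Then p(8) = 228.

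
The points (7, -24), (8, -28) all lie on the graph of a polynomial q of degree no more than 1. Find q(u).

q(u) = -4u + 4

Write q(u) = au + b. Substituting each data point gives a linear system:
  7a + b = -24
  8a + b = -28
Solving the system yields a = -4, b = 4.
So q(u) = -4u + 4.
Check: q(8) = -28. ✓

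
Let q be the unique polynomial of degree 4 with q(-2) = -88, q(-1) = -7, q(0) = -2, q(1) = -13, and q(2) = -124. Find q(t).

Write q(t) = at^4 + bt^3 + ct^2 + dt + e. Substituting each data point gives a linear system:
  16a - 8b + 4c - 2d + e = -88
  a - b + c - d + e = -7
  e = -2
  a + b + c + d + e = -13
  16a + 8b + 4c + 2d + e = -124
Solving the system yields a = -6, b = -2, c = -2, d = -1, e = -2.
So q(t) = -6t^4 - 2t^3 - 2t^2 - t - 2.
Check: q(2) = -124. ✓

q(t) = -6t^4 - 2t^3 - 2t^2 - t - 2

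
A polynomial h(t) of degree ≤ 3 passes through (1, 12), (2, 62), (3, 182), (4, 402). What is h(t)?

Write h(t) = at^3 + bt^2 + ct + d. Substituting each data point gives a linear system:
  a + b + c + d = 12
  8a + 4b + 2c + d = 62
  27a + 9b + 3c + d = 182
  64a + 16b + 4c + d = 402
Solving the system yields a = 5, b = 5, c = 0, d = 2.
So h(t) = 5t³ + 5t² + 2.
Check: h(2) = 62. ✓

h(t) = 5t^3 + 5t^2 + 2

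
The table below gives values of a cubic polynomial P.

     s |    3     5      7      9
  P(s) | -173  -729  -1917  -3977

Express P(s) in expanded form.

P(s) = -5s^3 - 4s^2 - s + 1

Using the Lagrange interpolation formula with nodes 3, 5, 7, 9:
  L_0(s) = (s - 5)(s - 7)(s - 9) / -48
  L_1(s) = (s - 3)(s - 7)(s - 9) / 16
  L_2(s) = (s - 3)(s - 5)(s - 9) / -16
  L_3(s) = (s - 3)(s - 5)(s - 7) / 48
Then P(s) = -173·L_0(s) - 729·L_1(s) - 1917·L_2(s) - 3977·L_3(s).
Expanding and collecting terms gives P(s) = -5s³ - 4s² - s + 1.
Check: P(3) = -173. ✓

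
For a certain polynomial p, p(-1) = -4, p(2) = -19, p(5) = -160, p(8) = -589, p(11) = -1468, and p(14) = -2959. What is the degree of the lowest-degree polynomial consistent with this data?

Forward differences of the values at s = -1, 2, 5, 8, 11, 14:
  p  : -4  -19  -160  -589  -1468  -2959
  Δ  : -15  -141  -429  -879  -1491
  Δ^2: -126  -288  -450  -612
  Δ^3: -162  -162  -162
  Δ^4: 0  0
  Δ^5: 0
The third differences are constant (-162) and nonzero, while all higher differences vanish, so the minimal degree is 3.

3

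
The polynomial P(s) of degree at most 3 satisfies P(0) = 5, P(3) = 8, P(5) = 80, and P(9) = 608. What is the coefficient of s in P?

-5

Write P(s) = as^3 + bs^2 + cs + d. Substituting each data point gives a linear system:
  d = 5
  27a + 9b + 3c + d = 8
  125a + 25b + 5c + d = 80
  729a + 81b + 9c + d = 608
Solving the system yields a = 1, b = -1, c = -5, d = 5.
So P(s) = s³ - s² - 5s + 5.
The coefficient of s is -5.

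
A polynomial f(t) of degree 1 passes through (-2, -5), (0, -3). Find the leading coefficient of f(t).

Write f(t) = at + b. Substituting each data point gives a linear system:
  -2a + b = -5
  b = -3
Solving the system yields a = 1, b = -3.
So f(t) = t - 3.
The leading coefficient is 1.

1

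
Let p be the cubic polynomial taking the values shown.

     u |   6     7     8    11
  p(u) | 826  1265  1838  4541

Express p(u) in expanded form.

p(u) = 3u^3 + 4u^2 + 6u - 2

Using the Lagrange interpolation formula with nodes 6, 7, 8, 11:
  L_0(u) = (u - 7)(u - 8)(u - 11) / -10
  L_1(u) = (u - 6)(u - 8)(u - 11) / 4
  L_2(u) = (u - 6)(u - 7)(u - 11) / -6
  L_3(u) = (u - 6)(u - 7)(u - 8) / 60
Then p(u) = 826·L_0(u) + 1265·L_1(u) + 1838·L_2(u) + 4541·L_3(u).
Expanding and collecting terms gives p(u) = 3u^3 + 4u^2 + 6u - 2.
Check: p(8) = 1838. ✓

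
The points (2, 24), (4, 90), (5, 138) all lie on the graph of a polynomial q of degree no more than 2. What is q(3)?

52

Using the Lagrange interpolation formula with nodes 2, 4, 5:
  L_0(n) = (n - 4)(n - 5) / 6
  L_1(n) = (n - 2)(n - 5) / -2
  L_2(n) = (n - 2)(n - 4) / 3
Then q(n) = 24·L_0(n) + 90·L_1(n) + 138·L_2(n).
Expanding and collecting terms gives q(n) = 5n² + 3n - 2.
Evaluating at n = 3: q(3) = 52.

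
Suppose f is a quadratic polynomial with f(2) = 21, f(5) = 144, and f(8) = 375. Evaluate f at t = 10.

Write f(t) = at^2 + bt + c. Substituting each data point gives a linear system:
  4a + 2b + c = 21
  25a + 5b + c = 144
  64a + 8b + c = 375
Solving the system yields a = 6, b = -1, c = -1.
So f(t) = 6t^2 - t - 1.
Then f(10) = 589.

589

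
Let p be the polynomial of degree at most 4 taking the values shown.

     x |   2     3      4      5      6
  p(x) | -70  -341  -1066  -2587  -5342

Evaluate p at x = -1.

Write p(x) = ax^4 + bx^3 + cx^2 + dx + e. Substituting each data point gives a linear system:
  16a + 8b + 4c + 2d + e = -70
  81a + 27b + 9c + 3d + e = -341
  256a + 64b + 16c + 4d + e = -1066
  625a + 125b + 25c + 5d + e = -2587
  1296a + 216b + 36c + 6d + e = -5342
Solving the system yields a = -4, b = -1, c = 2, d = -2, e = -2.
So p(x) = -4x^4 - x^3 + 2x^2 - 2x - 2.
Then p(-1) = -1.

-1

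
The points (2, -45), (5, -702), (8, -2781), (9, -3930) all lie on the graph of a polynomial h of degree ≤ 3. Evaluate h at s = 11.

Using the Lagrange interpolation formula with nodes 2, 5, 8, 9:
  L_0(s) = (s - 5)(s - 8)(s - 9) / -126
  L_1(s) = (s - 2)(s - 8)(s - 9) / 36
  L_2(s) = (s - 2)(s - 5)(s - 9) / -18
  L_3(s) = (s - 2)(s - 5)(s - 8) / 28
Then h(s) = -45·L_0(s) - 702·L_1(s) - 2781·L_2(s) - 3930·L_3(s).
Expanding and collecting terms gives h(s) = -5s^3 - 4s^2 + 4s + 3.
Evaluating at s = 11: h(11) = -7092.

-7092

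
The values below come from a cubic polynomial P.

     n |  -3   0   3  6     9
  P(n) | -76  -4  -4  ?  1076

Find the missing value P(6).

The 4 known points determine the degree-3 polynomial uniquely.
Write P(n) = an^3 + bn^2 + cn + d. Substituting each data point gives a linear system:
  -27a + 9b - 3c + d = -76
  d = -4
  27a + 9b + 3c + d = -4
  729a + 81b + 9c + d = 1076
Solving the system yields a = 2, b = -4, c = -6, d = -4.
So P(n) = 2n^3 - 4n^2 - 6n - 4.
Then P(6) = 248.

248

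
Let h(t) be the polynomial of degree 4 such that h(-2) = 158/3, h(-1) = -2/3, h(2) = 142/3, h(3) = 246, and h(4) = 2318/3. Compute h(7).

Using the Lagrange interpolation formula with nodes -2, -1, 2, 3, 4:
  L_0(t) = (t + 1)(t - 2)(t - 3)(t - 4) / 120
  L_1(t) = (t + 2)(t - 2)(t - 3)(t - 4) / -60
  L_2(t) = (t + 2)(t + 1)(t - 3)(t - 4) / 24
  L_3(t) = (t + 2)(t + 1)(t - 2)(t - 4) / -20
  L_4(t) = (t + 2)(t + 1)(t - 2)(t - 3) / 60
Then h(t) = 158/3·L_0(t) - 2/3·L_1(t) + 142/3·L_2(t) + 246·L_3(t) + 2318/3·L_4(t).
Expanding and collecting terms gives h(t) = 3t⁴ - (1/3)t³ + 2t² - 6.
Evaluating at t = 7: h(7) = 21542/3.

21542/3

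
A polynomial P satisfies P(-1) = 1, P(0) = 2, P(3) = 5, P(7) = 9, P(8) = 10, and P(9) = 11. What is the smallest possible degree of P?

1

Divided differences on the nodes -1, 0, 3, 7, 8, 9:
  order 0: 1  2  5  9  10  11
  order 1: 1  1  1  1  1
  order 2: 0  0  0  0
  order 3: 0  0  0
  order 4: 0  0
  order 5: 0
The order-1 divided differences are all 1 (nonzero) and every higher order vanishes, so the data lies on a polynomial of degree exactly 1.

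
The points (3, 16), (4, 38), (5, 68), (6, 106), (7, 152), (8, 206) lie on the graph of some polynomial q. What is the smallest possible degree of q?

Forward differences of the values at n = 3, 4, 5, 6, 7, 8:
  q  : 16  38  68  106  152  206
  Δ  : 22  30  38  46  54
  Δ^2: 8  8  8  8
  Δ^3: 0  0  0
  Δ^4: 0  0
  Δ^5: 0
The second differences are constant (8) and nonzero, while all higher differences vanish, so the minimal degree is 2.

2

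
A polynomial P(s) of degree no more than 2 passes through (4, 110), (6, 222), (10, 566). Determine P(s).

Write P(s) = as^2 + bs + c. Substituting each data point gives a linear system:
  16a + 4b + c = 110
  36a + 6b + c = 222
  100a + 10b + c = 566
Solving the system yields a = 5, b = 6, c = 6.
So P(s) = 5s^2 + 6s + 6.
Check: P(4) = 110. ✓

P(s) = 5s^2 + 6s + 6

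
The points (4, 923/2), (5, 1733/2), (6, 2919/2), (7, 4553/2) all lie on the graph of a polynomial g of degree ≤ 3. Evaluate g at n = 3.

417/2

Forward differences of the values at n = 4, 5, 6, 7:
  g  : 923/2  1733/2  2919/2  4553/2
  Δ  : 405  593  817
  Δ^2: 188  224
  Δ^3: 36
The third differences are constant, confirming degree 3.
Interpolating (Newton forward form) and evaluating at n = 3 gives g(3) = 417/2.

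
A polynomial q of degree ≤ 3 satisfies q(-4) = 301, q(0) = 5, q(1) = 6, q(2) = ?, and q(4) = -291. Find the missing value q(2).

-23

The 4 known points determine the degree-3 polynomial uniquely.
Write q(n) = an^3 + bn^2 + cn + d. Substituting each data point gives a linear system:
  -64a + 16b - 4c + d = 301
  d = 5
  a + b + c + d = 6
  64a + 16b + 4c + d = -291
Solving the system yields a = -5, b = 0, c = 6, d = 5.
So q(n) = -5n^3 + 6n + 5.
Then q(2) = -23.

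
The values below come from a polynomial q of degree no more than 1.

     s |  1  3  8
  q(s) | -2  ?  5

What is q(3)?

The 2 known points determine the degree-1 polynomial uniquely.
Write q(s) = as + b. Substituting each data point gives a linear system:
  a + b = -2
  8a + b = 5
Solving the system yields a = 1, b = -3.
So q(s) = s - 3.
Then q(3) = 0.

0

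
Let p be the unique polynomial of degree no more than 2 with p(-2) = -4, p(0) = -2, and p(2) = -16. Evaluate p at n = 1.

-7

Using the Lagrange interpolation formula with nodes -2, 0, 2:
  L_0(n) = n(n - 2) / 8
  L_1(n) = (n + 2)(n - 2) / -4
  L_2(n) = (n + 2)n / 8
Then p(n) = -4·L_0(n) - 2·L_1(n) - 16·L_2(n).
Expanding and collecting terms gives p(n) = -2n^2 - 3n - 2.
Evaluating at n = 1: p(1) = -7.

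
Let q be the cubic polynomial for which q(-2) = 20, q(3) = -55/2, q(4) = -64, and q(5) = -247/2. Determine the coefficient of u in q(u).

-3

Write q(u) = au^3 + bu^2 + cu + d. Substituting each data point gives a linear system:
  -8a + 4b - 2c + d = 20
  27a + 9b + 3c + d = -55/2
  64a + 16b + 4c + d = -64
  125a + 25b + 5c + d = -247/2
Solving the system yields a = -1, b = 1/2, c = -3, d = 4.
So q(u) = -u^3 + (1/2)u^2 - 3u + 4.
The coefficient of u is -3.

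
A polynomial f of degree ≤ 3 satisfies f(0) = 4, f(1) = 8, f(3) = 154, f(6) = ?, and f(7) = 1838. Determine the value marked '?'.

The 4 known points determine the degree-3 polynomial uniquely.
Write f(t) = at^3 + bt^2 + ct + d. Substituting each data point gives a linear system:
  d = 4
  a + b + c + d = 8
  27a + 9b + 3c + d = 154
  343a + 49b + 7c + d = 1838
Solving the system yields a = 5, b = 3, c = -4, d = 4.
So f(t) = 5t^3 + 3t^2 - 4t + 4.
Then f(6) = 1168.

1168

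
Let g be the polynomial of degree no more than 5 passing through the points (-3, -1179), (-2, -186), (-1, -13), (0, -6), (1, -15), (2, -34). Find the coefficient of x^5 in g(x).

Write g(x) = ax^5 + bx^4 + cx^3 + dx^2 + ex + k. Substituting each data point gives a linear system:
  -243a + 81b - 27c + 9d - 3e + k = -1179
  -32a + 16b - 8c + 4d - 2e + k = -186
  -a + b - c + d - e + k = -13
  k = -6
  a + b + c + d + e + k = -15
  32a + 16b + 8c + 4d + 2e + k = -34
Solving the system yields a = 3, b = -6, c = -2, d = -2, e = -2, k = -6.
So g(x) = 3x⁵ - 6x⁴ - 2x³ - 2x² - 2x - 6.
The leading coefficient is 3.

3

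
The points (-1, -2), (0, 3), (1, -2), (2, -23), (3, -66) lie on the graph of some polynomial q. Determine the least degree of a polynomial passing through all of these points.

3

Forward differences of the values at t = -1, 0, 1, 2, 3:
  q  : -2  3  -2  -23  -66
  Δ  : 5  -5  -21  -43
  Δ^2: -10  -16  -22
  Δ^3: -6  -6
  Δ^4: 0
The third differences are constant (-6) and nonzero, while all higher differences vanish, so the minimal degree is 3.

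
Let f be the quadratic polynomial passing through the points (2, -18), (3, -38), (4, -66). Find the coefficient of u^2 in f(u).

Write f(u) = au^2 + bu + c. Substituting each data point gives a linear system:
  4a + 2b + c = -18
  9a + 3b + c = -38
  16a + 4b + c = -66
Solving the system yields a = -4, b = 0, c = -2.
So f(u) = -4u^2 - 2.
The leading coefficient is -4.

-4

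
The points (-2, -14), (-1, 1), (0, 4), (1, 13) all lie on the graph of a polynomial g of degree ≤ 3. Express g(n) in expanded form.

Write g(n) = an^3 + bn^2 + cn + d. Substituting each data point gives a linear system:
  -8a + 4b - 2c + d = -14
  -a + b - c + d = 1
  d = 4
  a + b + c + d = 13
Solving the system yields a = 3, b = 3, c = 3, d = 4.
So g(n) = 3n^3 + 3n^2 + 3n + 4.
Check: g(1) = 13. ✓

g(n) = 3n^3 + 3n^2 + 3n + 4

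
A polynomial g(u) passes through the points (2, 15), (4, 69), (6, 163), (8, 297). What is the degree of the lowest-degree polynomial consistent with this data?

2

Forward differences of the values at u = 2, 4, 6, 8:
  g  : 15  69  163  297
  Δ  : 54  94  134
  Δ^2: 40  40
  Δ^3: 0
The second differences are constant (40) and nonzero, while all higher differences vanish, so the minimal degree is 2.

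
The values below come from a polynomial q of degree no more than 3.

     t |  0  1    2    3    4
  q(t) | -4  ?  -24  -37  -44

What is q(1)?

On equispaced nodes a degree-3 polynomial has vanishing fourth forward difference, so
  q(0) - 4·q(1) + 6·q(2) - 4·q(3) + q(4) = 0.
Substituting the known values and solving for q(1):
  -4·q(1) = 44
  q(1) = -11.

-11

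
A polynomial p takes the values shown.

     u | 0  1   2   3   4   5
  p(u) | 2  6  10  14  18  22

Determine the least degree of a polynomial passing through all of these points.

Forward differences of the values at u = 0, 1, 2, 3, 4, 5:
  p  : 2  6  10  14  18  22
  Δ  : 4  4  4  4  4
  Δ^2: 0  0  0  0
  Δ^3: 0  0  0
  Δ^4: 0  0
  Δ^5: 0
The first differences are constant (4) and nonzero, while all higher differences vanish, so the minimal degree is 1.

1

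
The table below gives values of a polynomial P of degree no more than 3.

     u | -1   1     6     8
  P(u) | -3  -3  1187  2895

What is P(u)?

P(u) = 6u^3 - 2u^2 - 6u - 1

Using the Lagrange interpolation formula with nodes -1, 1, 6, 8:
  L_0(u) = (u - 1)(u - 6)(u - 8) / -126
  L_1(u) = (u + 1)(u - 6)(u - 8) / 70
  L_2(u) = (u + 1)(u - 1)(u - 8) / -70
  L_3(u) = (u + 1)(u - 1)(u - 6) / 126
Then P(u) = -3·L_0(u) - 3·L_1(u) + 1187·L_2(u) + 2895·L_3(u).
Expanding and collecting terms gives P(u) = 6u³ - 2u² - 6u - 1.
Check: P(8) = 2895. ✓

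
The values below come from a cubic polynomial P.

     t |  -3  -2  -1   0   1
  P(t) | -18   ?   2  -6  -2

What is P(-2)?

The 4 known points determine the degree-3 polynomial uniquely.
Write P(t) = at^3 + bt^2 + ct + d. Substituting each data point gives a linear system:
  -27a + 9b - 3c + d = -18
  -a + b - c + d = 2
  d = -6
  a + b + c + d = -2
Solving the system yields a = 3, b = 6, c = -5, d = -6.
So P(t) = 3t³ + 6t² - 5t - 6.
Then P(-2) = 4.

4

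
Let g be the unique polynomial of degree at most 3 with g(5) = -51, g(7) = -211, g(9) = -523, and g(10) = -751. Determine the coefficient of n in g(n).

5

Write g(n) = an^3 + bn^2 + cn + d. Substituting each data point gives a linear system:
  125a + 25b + 5c + d = -51
  343a + 49b + 7c + d = -211
  729a + 81b + 9c + d = -523
  1000a + 100b + 10c + d = -751
Solving the system yields a = -1, b = 2, c = 5, d = -1.
So g(n) = -n^3 + 2n^2 + 5n - 1.
The coefficient of n is 5.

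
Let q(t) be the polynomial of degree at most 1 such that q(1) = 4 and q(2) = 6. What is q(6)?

Write q(t) = at + b. Substituting each data point gives a linear system:
  a + b = 4
  2a + b = 6
Solving the system yields a = 2, b = 2.
So q(t) = 2t + 2.
Then q(6) = 14.

14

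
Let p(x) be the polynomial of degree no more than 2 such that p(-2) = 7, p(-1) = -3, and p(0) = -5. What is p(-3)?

25

Write p(x) = ax^2 + bx + c. Substituting each data point gives a linear system:
  4a - 2b + c = 7
  a - b + c = -3
  c = -5
Solving the system yields a = 4, b = 2, c = -5.
So p(x) = 4x^2 + 2x - 5.
Then p(-3) = 25.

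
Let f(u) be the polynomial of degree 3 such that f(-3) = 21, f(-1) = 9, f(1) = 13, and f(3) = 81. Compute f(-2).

Using the Lagrange interpolation formula with nodes -3, -1, 1, 3:
  L_0(u) = (u + 1)(u - 1)(u - 3) / -48
  L_1(u) = (u + 3)(u - 1)(u - 3) / 16
  L_2(u) = (u + 3)(u + 1)(u - 3) / -16
  L_3(u) = (u + 3)(u + 1)(u - 1) / 48
Then f(u) = 21·L_0(u) + 9·L_1(u) + 13·L_2(u) + 81·L_3(u).
Expanding and collecting terms gives f(u) = u^3 + 5u^2 + u + 6.
Evaluating at u = -2: f(-2) = 16.

16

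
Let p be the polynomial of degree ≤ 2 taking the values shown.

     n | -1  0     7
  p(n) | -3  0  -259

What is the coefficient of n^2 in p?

-5

Write p(n) = an^2 + bn + c. Substituting each data point gives a linear system:
  a - b + c = -3
  c = 0
  49a + 7b + c = -259
Solving the system yields a = -5, b = -2, c = 0.
So p(n) = -5n² - 2n.
The leading coefficient is -5.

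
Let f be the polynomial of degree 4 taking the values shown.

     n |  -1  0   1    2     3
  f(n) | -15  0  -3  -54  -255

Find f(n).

Write f(n) = an^4 + bn^3 + cn^2 + dn + e. Substituting each data point gives a linear system:
  a - b + c - d + e = -15
  e = 0
  a + b + c + d + e = -3
  16a + 8b + 4c + 2d + e = -54
  81a + 27b + 9c + 3d + e = -255
Solving the system yields a = -3, b = 1, c = -6, d = 5, e = 0.
So f(n) = -3n^4 + n^3 - 6n^2 + 5n.
Check: f(-1) = -15. ✓

f(n) = -3n^4 + n^3 - 6n^2 + 5n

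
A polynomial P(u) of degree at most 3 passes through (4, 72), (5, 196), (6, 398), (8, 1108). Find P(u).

Using the Lagrange interpolation formula with nodes 4, 5, 6, 8:
  L_0(u) = (u - 5)(u - 6)(u - 8) / -8
  L_1(u) = (u - 4)(u - 6)(u - 8) / 3
  L_2(u) = (u - 4)(u - 5)(u - 8) / -4
  L_3(u) = (u - 4)(u - 5)(u - 6) / 24
Then P(u) = 72·L_0(u) + 196·L_1(u) + 398·L_2(u) + 1108·L_3(u).
Expanding and collecting terms gives P(u) = 3u^3 - 6u^2 - 5u - 4.
Check: P(6) = 398. ✓

P(u) = 3u^3 - 6u^2 - 5u - 4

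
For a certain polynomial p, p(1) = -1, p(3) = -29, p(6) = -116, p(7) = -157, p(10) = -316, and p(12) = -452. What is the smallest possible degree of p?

Divided differences on the nodes 1, 3, 6, 7, 10, 12:
  order 0: -1  -29  -116  -157  -316  -452
  order 1: -14  -29  -41  -53  -68
  order 2: -3  -3  -3  -3
  order 3: 0  0  0
  order 4: 0  0
  order 5: 0
The order-2 divided differences are all -3 (nonzero) and every higher order vanishes, so the data lies on a polynomial of degree exactly 2.

2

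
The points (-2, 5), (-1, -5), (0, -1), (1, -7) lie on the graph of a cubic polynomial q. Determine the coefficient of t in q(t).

Write q(t) = at^3 + bt^2 + ct + d. Substituting each data point gives a linear system:
  -8a + 4b - 2c + d = 5
  -a + b - c + d = -5
  d = -1
  a + b + c + d = -7
Solving the system yields a = -4, b = -5, c = 3, d = -1.
So q(t) = -4t^3 - 5t^2 + 3t - 1.
The coefficient of t is 3.

3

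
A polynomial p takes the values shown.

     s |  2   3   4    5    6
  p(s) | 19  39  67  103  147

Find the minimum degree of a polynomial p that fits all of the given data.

Forward differences of the values at s = 2, 3, 4, 5, 6:
  p  : 19  39  67  103  147
  Δ  : 20  28  36  44
  Δ^2: 8  8  8
  Δ^3: 0  0
  Δ^4: 0
The second differences are constant (8) and nonzero, while all higher differences vanish, so the minimal degree is 2.

2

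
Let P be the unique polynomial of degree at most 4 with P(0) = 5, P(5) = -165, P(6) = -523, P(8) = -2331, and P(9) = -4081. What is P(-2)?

Using the Lagrange interpolation formula with nodes 0, 5, 6, 8, 9:
  L_0(s) = (s - 5)(s - 6)(s - 8)(s - 9) / 2160
  L_1(s) = s(s - 6)(s - 8)(s - 9) / -60
  L_2(s) = s(s - 5)(s - 8)(s - 9) / 36
  L_3(s) = s(s - 5)(s - 6)(s - 9) / -48
  L_4(s) = s(s - 5)(s - 6)(s - 8) / 108
Then P(s) = 5·L_0(s) - 165·L_1(s) - 523·L_2(s) - 2331·L_3(s) - 4081·L_4(s).
Expanding and collecting terms gives P(s) = -s⁴ + 3s³ + 4s² - 4s + 5.
Evaluating at s = -2: P(-2) = -11.

-11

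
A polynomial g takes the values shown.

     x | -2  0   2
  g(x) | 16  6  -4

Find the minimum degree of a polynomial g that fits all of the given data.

Forward differences of the values at x = -2, 0, 2:
  g  : 16  6  -4
  Δ  : -10  -10
  Δ^2: 0
The first differences are constant (-10) and nonzero, while all higher differences vanish, so the minimal degree is 1.

1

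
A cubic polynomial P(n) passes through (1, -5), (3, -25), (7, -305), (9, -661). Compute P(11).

Using the Lagrange interpolation formula with nodes 1, 3, 7, 9:
  L_0(n) = (n - 3)(n - 7)(n - 9) / -96
  L_1(n) = (n - 1)(n - 7)(n - 9) / 48
  L_2(n) = (n - 1)(n - 3)(n - 9) / -48
  L_3(n) = (n - 1)(n - 3)(n - 7) / 96
Then P(n) = -5·L_0(n) - 25·L_1(n) - 305·L_2(n) - 661·L_3(n).
Expanding and collecting terms gives P(n) = -n^3 + n^2 - n - 4.
Evaluating at n = 11: P(11) = -1225.

-1225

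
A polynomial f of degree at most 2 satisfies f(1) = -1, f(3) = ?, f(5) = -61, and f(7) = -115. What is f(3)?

-23

On equispaced nodes a degree-2 polynomial has vanishing third forward difference, so
  - f(1) + 3·f(3) - 3·f(5) + f(7) = 0.
Substituting the known values and solving for f(3):
  3·f(3) = -69
  f(3) = -23.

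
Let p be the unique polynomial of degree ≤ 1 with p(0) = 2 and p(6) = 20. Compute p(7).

Using the Lagrange interpolation formula with nodes 0, 6:
  L_0(s) = (s - 6) / -6
  L_1(s) = s / 6
Then p(s) = 2·L_0(s) + 20·L_1(s).
Expanding and collecting terms gives p(s) = 3s + 2.
Evaluating at s = 7: p(7) = 23.

23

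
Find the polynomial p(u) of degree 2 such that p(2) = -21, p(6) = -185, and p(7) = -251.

p(u) = -5u^2 - u + 1

Using the Lagrange interpolation formula with nodes 2, 6, 7:
  L_0(u) = (u - 6)(u - 7) / 20
  L_1(u) = (u - 2)(u - 7) / -4
  L_2(u) = (u - 2)(u - 6) / 5
Then p(u) = -21·L_0(u) - 185·L_1(u) - 251·L_2(u).
Expanding and collecting terms gives p(u) = -5u² - u + 1.
Check: p(2) = -21. ✓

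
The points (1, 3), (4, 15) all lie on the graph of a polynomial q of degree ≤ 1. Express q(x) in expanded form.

q(x) = 4x - 1

Using the Lagrange interpolation formula with nodes 1, 4:
  L_0(x) = (x - 4) / -3
  L_1(x) = (x - 1) / 3
Then q(x) = 3·L_0(x) + 15·L_1(x).
Expanding and collecting terms gives q(x) = 4x - 1.
Check: q(1) = 3. ✓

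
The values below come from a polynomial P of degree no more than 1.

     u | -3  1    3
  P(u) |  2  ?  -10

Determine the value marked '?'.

-6

The 2 known points determine the degree-1 polynomial uniquely.
Write P(u) = au + b. Substituting each data point gives a linear system:
  -3a + b = 2
  3a + b = -10
Solving the system yields a = -2, b = -4.
So P(u) = -2u - 4.
Then P(1) = -6.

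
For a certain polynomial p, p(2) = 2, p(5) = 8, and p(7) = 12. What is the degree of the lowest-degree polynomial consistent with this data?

1

Divided differences on the nodes 2, 5, 7:
  order 0: 2  8  12
  order 1: 2  2
  order 2: 0
The order-1 divided differences are all 2 (nonzero) and every higher order vanishes, so the data lies on a polynomial of degree exactly 1.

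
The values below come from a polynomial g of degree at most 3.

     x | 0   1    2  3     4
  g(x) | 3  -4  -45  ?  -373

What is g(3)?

On equispaced nodes a degree-3 polynomial has vanishing fourth forward difference, so
  g(0) - 4·g(1) + 6·g(2) - 4·g(3) + g(4) = 0.
Substituting the known values and solving for g(3):
  -4·g(3) = 624
  g(3) = -156.

-156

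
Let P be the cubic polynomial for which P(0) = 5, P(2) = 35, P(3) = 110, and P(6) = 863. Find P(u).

Write P(u) = au^3 + bu^2 + cu + d. Substituting each data point gives a linear system:
  d = 5
  8a + 4b + 2c + d = 35
  27a + 9b + 3c + d = 110
  216a + 36b + 6c + d = 863
Solving the system yields a = 4, b = 0, c = -1, d = 5.
So P(u) = 4u³ - u + 5.
Check: P(2) = 35. ✓

P(u) = 4u^3 - u + 5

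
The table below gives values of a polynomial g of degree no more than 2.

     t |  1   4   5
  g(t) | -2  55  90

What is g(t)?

Using the Lagrange interpolation formula with nodes 1, 4, 5:
  L_0(t) = (t - 4)(t - 5) / 12
  L_1(t) = (t - 1)(t - 5) / -3
  L_2(t) = (t - 1)(t - 4) / 4
Then g(t) = -2·L_0(t) + 55·L_1(t) + 90·L_2(t).
Expanding and collecting terms gives g(t) = 4t^2 - t - 5.
Check: g(4) = 55. ✓

g(t) = 4t^2 - t - 5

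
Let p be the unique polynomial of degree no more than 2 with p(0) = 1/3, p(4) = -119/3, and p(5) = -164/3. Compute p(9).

Using the Lagrange interpolation formula with nodes 0, 4, 5:
  L_0(u) = (u - 4)(u - 5) / 20
  L_1(u) = u(u - 5) / -4
  L_2(u) = u(u - 4) / 5
Then p(u) = 1/3·L_0(u) - 119/3·L_1(u) - 164/3·L_2(u).
Expanding and collecting terms gives p(u) = -u^2 - 6u + 1/3.
Evaluating at u = 9: p(9) = -404/3.

-404/3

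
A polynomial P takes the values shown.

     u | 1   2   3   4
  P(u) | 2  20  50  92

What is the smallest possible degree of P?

Forward differences of the values at u = 1, 2, 3, 4:
  P  : 2  20  50  92
  Δ  : 18  30  42
  Δ^2: 12  12
  Δ^3: 0
The second differences are constant (12) and nonzero, while all higher differences vanish, so the minimal degree is 2.

2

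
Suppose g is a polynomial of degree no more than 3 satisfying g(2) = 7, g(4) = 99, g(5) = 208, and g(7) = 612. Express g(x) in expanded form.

Write g(x) = ax^3 + bx^2 + cx + d. Substituting each data point gives a linear system:
  8a + 4b + 2c + d = 7
  64a + 16b + 4c + d = 99
  125a + 25b + 5c + d = 208
  343a + 49b + 7c + d = 612
Solving the system yields a = 2, b = -1, c = -4, d = 3.
So g(x) = 2x^3 - x^2 - 4x + 3.
Check: g(2) = 7. ✓

g(x) = 2x^3 - x^2 - 4x + 3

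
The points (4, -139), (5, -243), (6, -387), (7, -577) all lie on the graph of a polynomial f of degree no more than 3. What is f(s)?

Using the Lagrange interpolation formula with nodes 4, 5, 6, 7:
  L_0(s) = (s - 5)(s - 6)(s - 7) / -6
  L_1(s) = (s - 4)(s - 6)(s - 7) / 2
  L_2(s) = (s - 4)(s - 5)(s - 7) / -2
  L_3(s) = (s - 4)(s - 5)(s - 6) / 6
Then f(s) = -139·L_0(s) - 243·L_1(s) - 387·L_2(s) - 577·L_3(s).
Expanding and collecting terms gives f(s) = -s³ - 5s² + 2s - 3.
Check: f(7) = -577. ✓

f(s) = -s^3 - 5s^2 + 2s - 3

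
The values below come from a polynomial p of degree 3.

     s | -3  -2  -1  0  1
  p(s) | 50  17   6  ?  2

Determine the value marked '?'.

The 4 known points determine the degree-3 polynomial uniquely.
Write p(s) = as^3 + bs^2 + cs + d. Substituting each data point gives a linear system:
  -27a + 9b - 3c + d = 50
  -8a + 4b - 2c + d = 17
  -a + b - c + d = 6
  a + b + c + d = 2
Solving the system yields a = -2, b = -1, c = 0, d = 5.
So p(s) = -2s^3 - s^2 + 5.
Then p(0) = 5.

5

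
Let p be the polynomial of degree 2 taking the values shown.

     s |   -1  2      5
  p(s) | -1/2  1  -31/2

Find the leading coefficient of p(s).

Write p(s) = as^2 + bs + c. Substituting each data point gives a linear system:
  a - b + c = -1/2
  4a + 2b + c = 1
  25a + 5b + c = -31/2
Solving the system yields a = -1, b = 3/2, c = 2.
So p(s) = -s^2 + (3/2)s + 2.
The leading coefficient is -1.

-1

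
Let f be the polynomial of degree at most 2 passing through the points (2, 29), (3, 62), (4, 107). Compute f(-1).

Forward differences of the values at s = 2, 3, 4:
  f  : 29  62  107
  Δ  : 33  45
  Δ^2: 12
The second differences are constant, confirming degree 2.
Interpolating (Newton forward form) and evaluating at s = -1 gives f(-1) = 2.

2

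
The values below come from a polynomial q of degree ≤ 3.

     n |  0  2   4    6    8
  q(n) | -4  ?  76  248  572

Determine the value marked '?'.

8

On equispaced nodes a degree-3 polynomial has vanishing fourth forward difference, so
  q(0) - 4·q(2) + 6·q(4) - 4·q(6) + q(8) = 0.
Substituting the known values and solving for q(2):
  -4·q(2) = -32
  q(2) = 8.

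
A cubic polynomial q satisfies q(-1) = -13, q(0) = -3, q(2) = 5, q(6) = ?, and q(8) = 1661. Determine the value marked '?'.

The 4 known points determine the degree-3 polynomial uniquely.
Write q(t) = at^3 + bt^2 + ct + d. Substituting each data point gives a linear system:
  -a + b - c + d = -13
  d = -3
  8a + 4b + 2c + d = 5
  512a + 64b + 8c + d = 1661
Solving the system yields a = 4, b = -6, c = 0, d = -3.
So q(t) = 4t^3 - 6t^2 - 3.
Then q(6) = 645.

645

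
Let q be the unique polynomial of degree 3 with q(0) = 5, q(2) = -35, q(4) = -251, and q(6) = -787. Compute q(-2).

13

Write q(s) = as^3 + bs^2 + cs + d. Substituting each data point gives a linear system:
  d = 5
  8a + 4b + 2c + d = -35
  64a + 16b + 4c + d = -251
  216a + 36b + 6c + d = -787
Solving the system yields a = -3, b = -4, c = 0, d = 5.
So q(s) = -3s³ - 4s² + 5.
Then q(-2) = 13.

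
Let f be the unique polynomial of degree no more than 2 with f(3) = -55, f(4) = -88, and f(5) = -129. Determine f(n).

f(n) = -4n^2 - 5n - 4

Write f(n) = an^2 + bn + c. Substituting each data point gives a linear system:
  9a + 3b + c = -55
  16a + 4b + c = -88
  25a + 5b + c = -129
Solving the system yields a = -4, b = -5, c = -4.
So f(n) = -4n^2 - 5n - 4.
Check: f(3) = -55. ✓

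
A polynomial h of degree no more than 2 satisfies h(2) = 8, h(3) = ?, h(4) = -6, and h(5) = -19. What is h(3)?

3

The 3 known points determine the degree-2 polynomial uniquely.
Write h(s) = as^2 + bs + c. Substituting each data point gives a linear system:
  4a + 2b + c = 8
  16a + 4b + c = -6
  25a + 5b + c = -19
Solving the system yields a = -2, b = 5, c = 6.
So h(s) = -2s^2 + 5s + 6.
Then h(3) = 3.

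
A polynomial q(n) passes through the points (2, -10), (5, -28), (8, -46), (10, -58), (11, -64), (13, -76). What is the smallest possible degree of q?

1

Divided differences on the nodes 2, 5, 8, 10, 11, 13:
  order 0: -10  -28  -46  -58  -64  -76
  order 1: -6  -6  -6  -6  -6
  order 2: 0  0  0  0
  order 3: 0  0  0
  order 4: 0  0
  order 5: 0
The order-1 divided differences are all -6 (nonzero) and every higher order vanishes, so the data lies on a polynomial of degree exactly 1.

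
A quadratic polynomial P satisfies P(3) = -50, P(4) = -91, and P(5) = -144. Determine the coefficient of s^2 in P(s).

Write P(s) = as^2 + bs + c. Substituting each data point gives a linear system:
  9a + 3b + c = -50
  16a + 4b + c = -91
  25a + 5b + c = -144
Solving the system yields a = -6, b = 1, c = 1.
So P(s) = -6s^2 + s + 1.
The leading coefficient is -6.

-6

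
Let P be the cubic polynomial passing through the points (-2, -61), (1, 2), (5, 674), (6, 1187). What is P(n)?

P(n) = 6n^3 - 3n^2 - 1

Write P(n) = an^3 + bn^2 + cn + d. Substituting each data point gives a linear system:
  -8a + 4b - 2c + d = -61
  a + b + c + d = 2
  125a + 25b + 5c + d = 674
  216a + 36b + 6c + d = 1187
Solving the system yields a = 6, b = -3, c = 0, d = -1.
So P(n) = 6n^3 - 3n^2 - 1.
Check: P(5) = 674. ✓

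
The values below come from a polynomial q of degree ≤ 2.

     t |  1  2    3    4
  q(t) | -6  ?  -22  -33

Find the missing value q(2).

-13

The 3 known points determine the degree-2 polynomial uniquely.
Write q(t) = at^2 + bt + c. Substituting each data point gives a linear system:
  a + b + c = -6
  9a + 3b + c = -22
  16a + 4b + c = -33
Solving the system yields a = -1, b = -4, c = -1.
So q(t) = -t² - 4t - 1.
Then q(2) = -13.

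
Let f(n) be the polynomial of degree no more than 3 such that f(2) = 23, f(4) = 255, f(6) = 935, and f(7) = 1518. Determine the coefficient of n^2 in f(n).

Write f(n) = an^3 + bn^2 + cn + d. Substituting each data point gives a linear system:
  8a + 4b + 2c + d = 23
  64a + 16b + 4c + d = 255
  216a + 36b + 6c + d = 935
  343a + 49b + 7c + d = 1518
Solving the system yields a = 5, b = -4, c = 0, d = -1.
So f(n) = 5n^3 - 4n^2 - 1.
The coefficient of n^2 is -4.

-4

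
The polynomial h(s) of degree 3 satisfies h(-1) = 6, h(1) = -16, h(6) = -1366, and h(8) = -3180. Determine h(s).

Using the Lagrange interpolation formula with nodes -1, 1, 6, 8:
  L_0(s) = (s - 1)(s - 6)(s - 8) / -126
  L_1(s) = (s + 1)(s - 6)(s - 8) / 70
  L_2(s) = (s + 1)(s - 1)(s - 8) / -70
  L_3(s) = (s + 1)(s - 1)(s - 6) / 126
Then h(s) = 6·L_0(s) - 16·L_1(s) - 1366·L_2(s) - 3180·L_3(s).
Expanding and collecting terms gives h(s) = -6s^3 - s^2 - 5s - 4.
Check: h(-1) = 6. ✓

h(s) = -6s^3 - s^2 - 5s - 4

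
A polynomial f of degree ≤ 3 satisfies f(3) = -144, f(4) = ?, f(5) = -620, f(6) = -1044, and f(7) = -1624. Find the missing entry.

On equispaced nodes a degree-3 polynomial has vanishing fourth forward difference, so
  f(3) - 4·f(4) + 6·f(5) - 4·f(6) + f(7) = 0.
Substituting the known values and solving for f(4):
  -4·f(4) = 1312
  f(4) = -328.

-328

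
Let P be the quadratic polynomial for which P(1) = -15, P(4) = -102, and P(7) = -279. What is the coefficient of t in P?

Write P(t) = at^2 + bt + c. Substituting each data point gives a linear system:
  a + b + c = -15
  16a + 4b + c = -102
  49a + 7b + c = -279
Solving the system yields a = -5, b = -4, c = -6.
So P(t) = -5t^2 - 4t - 6.
The coefficient of t is -4.

-4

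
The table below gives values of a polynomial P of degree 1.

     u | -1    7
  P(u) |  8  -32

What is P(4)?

-17

Write P(u) = au + b. Substituting each data point gives a linear system:
  -a + b = 8
  7a + b = -32
Solving the system yields a = -5, b = 3.
So P(u) = -5u + 3.
Then P(4) = -17.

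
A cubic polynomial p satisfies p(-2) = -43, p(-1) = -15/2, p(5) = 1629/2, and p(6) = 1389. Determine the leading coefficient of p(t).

6

Write p(t) = at^3 + bt^2 + ct + d. Substituting each data point gives a linear system:
  -8a + 4b - 2c + d = -43
  -a + b - c + d = -15/2
  125a + 25b + 5c + d = 1629/2
  216a + 36b + 6c + d = 1389
Solving the system yields a = 6, b = 5/2, c = 1, d = -3.
So p(t) = 6t^3 + (5/2)t^2 + t - 3.
The leading coefficient is 6.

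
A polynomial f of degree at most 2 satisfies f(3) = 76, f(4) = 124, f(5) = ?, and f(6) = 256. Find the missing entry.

On equispaced nodes a degree-2 polynomial has vanishing third forward difference, so
  - f(3) + 3·f(4) - 3·f(5) + f(6) = 0.
Substituting the known values and solving for f(5):
  -3·f(5) = -552
  f(5) = 184.

184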